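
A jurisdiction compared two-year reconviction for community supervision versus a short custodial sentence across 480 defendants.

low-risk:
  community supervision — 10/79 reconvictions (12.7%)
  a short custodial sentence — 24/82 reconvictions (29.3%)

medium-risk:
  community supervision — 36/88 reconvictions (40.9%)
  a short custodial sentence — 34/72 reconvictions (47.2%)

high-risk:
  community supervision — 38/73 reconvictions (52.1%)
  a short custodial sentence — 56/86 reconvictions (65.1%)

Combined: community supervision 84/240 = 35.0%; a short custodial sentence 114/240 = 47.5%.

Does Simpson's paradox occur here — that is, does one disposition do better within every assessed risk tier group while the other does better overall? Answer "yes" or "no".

Within each assessed risk tier level (low-risk 12.7% vs 29.3%; medium-risk 40.9% vs 47.2%; high-risk 52.1% vs 65.1%), community supervision has the lower rate every time. Pooled: 35.0% vs 47.5% — community supervision has the lower rate overall. They agree.

no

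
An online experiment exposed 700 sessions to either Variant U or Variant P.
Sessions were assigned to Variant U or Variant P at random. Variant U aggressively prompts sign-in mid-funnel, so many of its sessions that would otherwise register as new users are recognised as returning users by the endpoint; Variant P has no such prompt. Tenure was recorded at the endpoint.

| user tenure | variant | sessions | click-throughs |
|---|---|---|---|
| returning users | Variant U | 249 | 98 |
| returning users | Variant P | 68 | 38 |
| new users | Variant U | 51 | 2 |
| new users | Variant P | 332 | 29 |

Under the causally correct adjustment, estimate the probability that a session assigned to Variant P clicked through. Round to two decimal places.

0.17

User tenure here is a post-treatment variable shaped by the variant; conditioning on it would introduce bias rather than remove it. The overall comparison is the causal one.
So P(outcome | do(Variant P)) is just the pooled rate for Variant P: 67/400 = 0.168.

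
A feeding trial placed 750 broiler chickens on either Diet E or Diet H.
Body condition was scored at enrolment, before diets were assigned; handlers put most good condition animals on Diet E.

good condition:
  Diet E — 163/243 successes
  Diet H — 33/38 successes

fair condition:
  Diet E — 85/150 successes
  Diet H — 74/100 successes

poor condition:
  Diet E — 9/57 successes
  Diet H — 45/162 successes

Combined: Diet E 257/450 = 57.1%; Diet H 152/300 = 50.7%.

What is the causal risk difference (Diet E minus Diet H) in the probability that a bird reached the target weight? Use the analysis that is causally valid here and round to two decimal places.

Diet H is higher inside every starting body condition stratum but Diet E is higher in aggregate. Whether to stratify depends on how starting body condition relates to the diet.
Starting body condition differs across diets for reasons unrelated to any effect of the diet itself, and it separately predicts the outcome — a classic confounder. We must compare within starting body condition levels.
Adjusting over the population distribution of starting body condition: 0.375·(0.671−0.868) + 0.333·(0.567−0.740) + 0.292·(0.158−0.278) = -0.167.

-0.17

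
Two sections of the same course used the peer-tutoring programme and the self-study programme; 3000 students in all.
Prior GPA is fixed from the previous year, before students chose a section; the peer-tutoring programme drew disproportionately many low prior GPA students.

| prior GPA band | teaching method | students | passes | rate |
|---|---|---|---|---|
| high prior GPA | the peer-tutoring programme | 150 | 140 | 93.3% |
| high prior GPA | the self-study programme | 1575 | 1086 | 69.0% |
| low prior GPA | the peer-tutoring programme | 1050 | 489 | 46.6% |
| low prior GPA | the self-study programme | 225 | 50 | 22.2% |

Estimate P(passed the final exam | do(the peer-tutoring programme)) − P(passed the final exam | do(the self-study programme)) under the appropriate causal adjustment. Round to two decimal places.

Here prior GPA band is a common cause — it drives both which teaching method a case falls under and the outcome. The crude comparison mixes populations; the stratum-specific rates are the causally relevant ones.
Adjusting over the population distribution of prior GPA band: 0.575·(0.933−0.690) + 0.425·(0.466−0.222) = +0.244.

+0.24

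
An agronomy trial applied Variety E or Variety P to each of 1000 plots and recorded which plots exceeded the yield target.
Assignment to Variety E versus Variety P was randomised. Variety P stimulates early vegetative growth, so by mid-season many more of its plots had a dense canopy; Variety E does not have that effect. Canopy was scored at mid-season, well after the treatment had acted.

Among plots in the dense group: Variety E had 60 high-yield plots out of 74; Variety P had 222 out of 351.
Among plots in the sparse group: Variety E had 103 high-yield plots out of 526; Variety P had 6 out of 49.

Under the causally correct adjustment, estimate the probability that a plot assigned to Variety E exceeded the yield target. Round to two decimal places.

The mid-season canopy-specific comparison favours Variety E throughout, but the pooled figures favour Variety P. The question is whether to condition on mid-season canopy.
Because the variety influences mid-season canopy, mid-season canopy is a post-treatment mediator, not a confounder. Stratifying on it would bias the estimate; the causal effect is the crude pooled difference.
So P(outcome | do(Variety E)) is just the pooled rate for Variety E: 163/600 = 0.272.

0.27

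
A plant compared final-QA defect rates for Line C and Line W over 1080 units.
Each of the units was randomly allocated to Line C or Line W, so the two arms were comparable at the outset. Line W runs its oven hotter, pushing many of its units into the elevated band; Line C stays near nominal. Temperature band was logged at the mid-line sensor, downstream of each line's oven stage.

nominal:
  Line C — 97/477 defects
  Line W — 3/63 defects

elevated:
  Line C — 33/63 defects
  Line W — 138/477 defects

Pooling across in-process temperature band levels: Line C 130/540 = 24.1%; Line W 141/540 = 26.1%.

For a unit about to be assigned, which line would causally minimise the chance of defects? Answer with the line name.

In-process temperature band is recorded after the line and is itself shifted by it — it sits on the causal path from line to outcome. Conditioning on a mediator would strip out part of the effect we want; the pooled comparison gives the total causal effect.
Pooled: Line C 24.1% vs Line W 26.1%; Line C is lower overall.

Line C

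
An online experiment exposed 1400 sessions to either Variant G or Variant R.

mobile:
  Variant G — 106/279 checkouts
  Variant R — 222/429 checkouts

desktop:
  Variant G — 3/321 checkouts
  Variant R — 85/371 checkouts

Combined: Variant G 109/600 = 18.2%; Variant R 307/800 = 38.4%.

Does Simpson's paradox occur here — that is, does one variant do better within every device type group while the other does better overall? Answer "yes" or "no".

no

Within each device type level (mobile 38.0% vs 51.7%; desktop 0.9% vs 22.9%), Variant R has the higher rate every time. Pooled: 18.2% vs 38.4% — Variant R has the higher rate overall. They agree.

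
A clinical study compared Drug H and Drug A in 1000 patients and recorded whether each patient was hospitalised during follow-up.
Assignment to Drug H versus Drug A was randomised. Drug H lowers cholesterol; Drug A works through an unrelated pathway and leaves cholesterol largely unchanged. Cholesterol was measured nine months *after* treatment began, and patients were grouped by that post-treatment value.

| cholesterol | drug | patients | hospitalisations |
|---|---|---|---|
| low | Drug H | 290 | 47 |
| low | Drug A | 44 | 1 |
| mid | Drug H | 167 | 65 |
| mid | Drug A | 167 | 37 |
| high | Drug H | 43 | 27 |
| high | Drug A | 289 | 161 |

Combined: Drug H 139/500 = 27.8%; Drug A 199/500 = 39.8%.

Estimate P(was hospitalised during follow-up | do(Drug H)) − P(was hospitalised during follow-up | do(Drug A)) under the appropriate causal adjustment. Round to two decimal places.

Cholesterol here is a post-treatment variable shaped by the drug; conditioning on it would introduce bias rather than remove it. The overall comparison is the causal one.
The causal difference is the pooled difference: 0.278 − 0.398 = -0.120.

-0.12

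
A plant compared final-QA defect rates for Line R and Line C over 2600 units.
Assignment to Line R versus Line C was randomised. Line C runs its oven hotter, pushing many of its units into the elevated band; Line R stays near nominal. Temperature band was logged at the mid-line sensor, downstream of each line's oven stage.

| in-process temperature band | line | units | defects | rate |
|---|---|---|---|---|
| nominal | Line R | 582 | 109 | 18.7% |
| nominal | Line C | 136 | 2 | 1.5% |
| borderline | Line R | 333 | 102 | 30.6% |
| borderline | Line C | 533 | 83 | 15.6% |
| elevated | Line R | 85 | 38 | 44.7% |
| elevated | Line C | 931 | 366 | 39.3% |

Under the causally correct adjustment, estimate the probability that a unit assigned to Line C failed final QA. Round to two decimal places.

0.28

In-process temperature band here is a post-treatment variable shaped by the line; conditioning on it would introduce bias rather than remove it. The overall comparison is the causal one.
So P(outcome | do(Line C)) is just the pooled rate for Line C: 451/1600 = 0.282.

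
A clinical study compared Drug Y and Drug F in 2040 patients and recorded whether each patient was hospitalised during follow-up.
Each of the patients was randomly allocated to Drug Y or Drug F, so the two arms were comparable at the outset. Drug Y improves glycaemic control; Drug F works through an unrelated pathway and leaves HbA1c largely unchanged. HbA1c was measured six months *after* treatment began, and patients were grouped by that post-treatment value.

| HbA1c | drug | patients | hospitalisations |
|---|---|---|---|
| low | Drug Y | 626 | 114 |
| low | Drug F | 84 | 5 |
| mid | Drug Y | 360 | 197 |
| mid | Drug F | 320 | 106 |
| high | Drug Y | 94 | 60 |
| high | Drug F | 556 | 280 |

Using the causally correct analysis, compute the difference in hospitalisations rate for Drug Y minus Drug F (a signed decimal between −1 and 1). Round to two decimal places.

The stratified and pooled comparisons disagree (Drug F wins within each HbA1c; Drug Y wins overall), so the answer turns on the causal role of HbA1c.
The distribution of HbA1c is itself part of what the drug does — it is an intermediate outcome. Holding it fixed would remove that part of the effect; the total effect is the pooled difference.
The causal difference is the pooled difference: 0.344 − 0.407 = -0.064.

-0.06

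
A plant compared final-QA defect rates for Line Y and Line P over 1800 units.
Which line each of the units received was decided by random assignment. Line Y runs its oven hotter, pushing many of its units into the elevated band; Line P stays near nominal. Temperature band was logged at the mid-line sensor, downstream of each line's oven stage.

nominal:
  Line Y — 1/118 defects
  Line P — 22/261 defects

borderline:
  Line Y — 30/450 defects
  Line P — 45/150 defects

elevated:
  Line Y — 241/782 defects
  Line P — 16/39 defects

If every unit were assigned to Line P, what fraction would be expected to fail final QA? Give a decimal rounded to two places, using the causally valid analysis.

In-process temperature band is downstream of the line. One should not condition on a consequence of treatment, so the overall rates are the right comparison.
So P(outcome | do(Line P)) is just the pooled rate for Line P: 83/450 = 0.184.

0.18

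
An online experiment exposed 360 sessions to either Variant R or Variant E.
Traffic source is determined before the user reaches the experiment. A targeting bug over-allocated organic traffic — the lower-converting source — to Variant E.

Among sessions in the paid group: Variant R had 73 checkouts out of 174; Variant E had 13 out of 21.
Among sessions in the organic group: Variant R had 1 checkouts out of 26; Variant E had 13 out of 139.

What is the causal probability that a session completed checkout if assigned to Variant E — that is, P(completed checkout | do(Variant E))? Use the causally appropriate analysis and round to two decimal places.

0.38

Variant E is higher inside every traffic source stratum but Variant R is higher in aggregate. Whether to stratify depends on how traffic source relates to the variant.
Traffic source differs across variants for reasons unrelated to any effect of the variant itself, and it separately predicts the outcome — a classic confounder. We must compare within traffic source levels.
Standardising Variant E to the population traffic source mix: 0.542·13/21 + 0.458·13/139 = 0.378.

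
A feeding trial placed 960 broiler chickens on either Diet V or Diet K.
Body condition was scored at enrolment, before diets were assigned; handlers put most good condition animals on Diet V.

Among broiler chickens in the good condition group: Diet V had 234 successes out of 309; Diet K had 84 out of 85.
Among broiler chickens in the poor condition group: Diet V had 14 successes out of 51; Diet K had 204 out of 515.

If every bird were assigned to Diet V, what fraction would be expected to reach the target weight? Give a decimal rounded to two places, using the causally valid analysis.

0.47

Here starting body condition is a common cause — it drives both which diet a case falls under and the outcome. The crude comparison mixes populations; the stratum-specific rates are the causally relevant ones.
Standardising Diet V to the population starting body condition mix: 0.410·234/309 + 0.590·14/51 = 0.473.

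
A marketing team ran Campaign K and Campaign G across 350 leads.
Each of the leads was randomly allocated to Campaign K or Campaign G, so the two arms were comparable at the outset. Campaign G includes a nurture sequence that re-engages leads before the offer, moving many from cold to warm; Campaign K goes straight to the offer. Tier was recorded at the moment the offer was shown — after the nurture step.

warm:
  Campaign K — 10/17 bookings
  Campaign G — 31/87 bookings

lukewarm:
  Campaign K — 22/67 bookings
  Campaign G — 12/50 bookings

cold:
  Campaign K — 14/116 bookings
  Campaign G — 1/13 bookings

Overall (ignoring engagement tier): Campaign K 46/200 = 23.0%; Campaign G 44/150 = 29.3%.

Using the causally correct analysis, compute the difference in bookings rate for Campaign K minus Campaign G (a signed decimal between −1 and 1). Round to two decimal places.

Because the campaign influences engagement tier, engagement tier is a post-treatment mediator, not a confounder. Stratifying on it would bias the estimate; the causal effect is the crude pooled difference.
The causal difference is the pooled difference: 0.230 − 0.293 = -0.063.

-0.06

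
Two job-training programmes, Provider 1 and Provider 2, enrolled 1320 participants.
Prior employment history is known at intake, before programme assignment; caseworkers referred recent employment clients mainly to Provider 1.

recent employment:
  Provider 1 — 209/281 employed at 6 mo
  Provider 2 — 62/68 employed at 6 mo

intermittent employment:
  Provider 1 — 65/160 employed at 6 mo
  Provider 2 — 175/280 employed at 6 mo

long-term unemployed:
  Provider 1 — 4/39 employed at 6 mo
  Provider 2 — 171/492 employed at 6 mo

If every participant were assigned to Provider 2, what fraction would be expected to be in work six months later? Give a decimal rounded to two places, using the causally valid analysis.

The stratified and pooled comparisons disagree (Provider 2 wins within each prior employment history; Provider 1 wins overall), so the answer turns on the causal role of prior employment history.
Here prior employment history is a common cause — it drives both which programme a case falls under and the outcome. The crude comparison mixes populations; the stratum-specific rates are the causally relevant ones.
Standardising Provider 2 to the population prior employment history mix: 0.264·62/68 + 0.333·175/280 + 0.402·171/492 = 0.589.

0.59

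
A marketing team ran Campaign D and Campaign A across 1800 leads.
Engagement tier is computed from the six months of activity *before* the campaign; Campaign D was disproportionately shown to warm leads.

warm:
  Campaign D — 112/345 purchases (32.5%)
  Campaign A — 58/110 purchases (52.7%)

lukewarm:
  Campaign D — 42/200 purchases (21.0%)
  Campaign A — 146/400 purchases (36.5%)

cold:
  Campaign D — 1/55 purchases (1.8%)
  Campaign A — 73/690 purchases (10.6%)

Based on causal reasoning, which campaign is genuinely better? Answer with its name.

Campaign A

Here engagement tier is a common cause — it drives both which campaign a case falls under and the outcome. The crude comparison mixes populations; the stratum-specific rates are the causally relevant ones.
Within each level — warm: 32.5% vs 52.7%; lukewarm: 21.0% vs 36.5%; cold: 1.8% vs 10.6% — Campaign A is higher every time.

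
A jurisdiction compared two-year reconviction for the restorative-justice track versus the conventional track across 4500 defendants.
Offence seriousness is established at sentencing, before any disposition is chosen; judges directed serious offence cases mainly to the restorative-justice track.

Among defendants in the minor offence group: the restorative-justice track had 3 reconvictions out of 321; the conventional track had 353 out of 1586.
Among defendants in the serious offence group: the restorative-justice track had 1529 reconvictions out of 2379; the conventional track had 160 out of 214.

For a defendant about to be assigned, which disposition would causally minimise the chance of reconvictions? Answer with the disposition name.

the restorative-justice track

Within every offence seriousness level the restorative-justice track has the lower rate, yet pooled the conventional track does — Simpson's reversal.
Offence seriousness satisfies the back-door criterion: it is not a descendant of the disposition, and it blocks the spurious path from disposition to outcome. Adjusting for it (i.e., using the within-offence seriousness rates) gives the causal effect.
Within each level — minor offence: 0.9% vs 22.3%; serious offence: 64.3% vs 74.8% — the restorative-justice track is lower every time.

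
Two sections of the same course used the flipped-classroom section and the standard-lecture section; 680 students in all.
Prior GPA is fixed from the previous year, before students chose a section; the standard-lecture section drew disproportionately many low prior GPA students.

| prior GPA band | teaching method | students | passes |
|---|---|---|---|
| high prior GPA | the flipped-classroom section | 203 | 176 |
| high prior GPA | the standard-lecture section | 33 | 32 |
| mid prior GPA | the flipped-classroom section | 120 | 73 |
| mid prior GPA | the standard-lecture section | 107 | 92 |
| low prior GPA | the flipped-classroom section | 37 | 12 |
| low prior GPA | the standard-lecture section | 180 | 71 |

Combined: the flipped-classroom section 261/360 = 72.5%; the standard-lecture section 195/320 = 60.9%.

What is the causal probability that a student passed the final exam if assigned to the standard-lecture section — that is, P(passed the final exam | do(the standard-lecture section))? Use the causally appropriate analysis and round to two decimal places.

Prior GPA band is set before the teaching method has any effect — it is not caused by the teaching method — and it independently drives the outcome. That makes it a confounder, so the causal comparison is within prior GPA band levels.
Standardising the standard-lecture section to the population prior GPA band mix: 0.347·32/33 + 0.334·92/107 + 0.319·71/180 = 0.749.

0.75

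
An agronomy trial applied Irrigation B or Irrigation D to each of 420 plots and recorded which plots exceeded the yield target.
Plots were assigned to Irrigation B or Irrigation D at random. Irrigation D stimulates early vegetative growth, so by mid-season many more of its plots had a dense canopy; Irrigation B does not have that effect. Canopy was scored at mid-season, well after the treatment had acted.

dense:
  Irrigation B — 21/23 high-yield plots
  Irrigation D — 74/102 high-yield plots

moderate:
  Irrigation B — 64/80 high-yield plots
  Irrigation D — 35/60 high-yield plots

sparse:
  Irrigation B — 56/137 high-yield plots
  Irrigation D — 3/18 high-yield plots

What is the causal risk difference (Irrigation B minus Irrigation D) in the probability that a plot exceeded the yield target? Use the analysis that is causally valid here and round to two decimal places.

-0.03

Mid-season canopy is downstream of the irrigation. One should not condition on a consequence of treatment, so the overall rates are the right comparison.
The causal difference is the pooled difference: 0.588 − 0.622 = -0.035.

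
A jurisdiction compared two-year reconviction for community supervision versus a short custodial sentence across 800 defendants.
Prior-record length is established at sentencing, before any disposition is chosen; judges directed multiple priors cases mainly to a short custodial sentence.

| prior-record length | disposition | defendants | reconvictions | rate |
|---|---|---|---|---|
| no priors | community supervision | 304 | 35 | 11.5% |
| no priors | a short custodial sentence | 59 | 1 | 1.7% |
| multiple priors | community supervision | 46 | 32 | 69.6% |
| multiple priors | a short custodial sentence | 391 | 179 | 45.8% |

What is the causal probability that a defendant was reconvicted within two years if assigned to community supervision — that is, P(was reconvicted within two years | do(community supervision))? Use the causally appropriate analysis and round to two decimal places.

0.43

The stratified and pooled comparisons disagree (a short custodial sentence wins within each prior-record length; community supervision wins overall), so the answer turns on the causal role of prior-record length.
The imbalance in prior-record length arose from how defendants were allocated, not from anything the disposition did; and prior-record length independently affects the outcome. The pooled gap is confounded — condition on prior-record length.
Standardising community supervision to the population prior-record length mix: 0.454·35/304 + 0.546·32/46 = 0.432.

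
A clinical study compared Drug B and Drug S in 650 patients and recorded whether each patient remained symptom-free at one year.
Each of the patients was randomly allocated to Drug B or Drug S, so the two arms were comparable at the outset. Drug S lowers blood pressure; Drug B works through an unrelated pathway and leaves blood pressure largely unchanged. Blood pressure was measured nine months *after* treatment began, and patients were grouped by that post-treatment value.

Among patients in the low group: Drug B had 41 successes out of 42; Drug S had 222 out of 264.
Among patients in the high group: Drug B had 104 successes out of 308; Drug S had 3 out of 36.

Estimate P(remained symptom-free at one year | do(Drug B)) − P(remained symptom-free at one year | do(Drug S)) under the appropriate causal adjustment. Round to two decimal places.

Within every blood pressure level Drug B has the higher rate, yet pooled Drug S does — Simpson's reversal.
Blood pressure is recorded after the drug and is itself shifted by it — it sits on the causal path from drug to outcome. Conditioning on a mediator would strip out part of the effect we want; the pooled comparison gives the total causal effect.
The causal difference is the pooled difference: 0.414 − 0.750 = -0.336.

-0.34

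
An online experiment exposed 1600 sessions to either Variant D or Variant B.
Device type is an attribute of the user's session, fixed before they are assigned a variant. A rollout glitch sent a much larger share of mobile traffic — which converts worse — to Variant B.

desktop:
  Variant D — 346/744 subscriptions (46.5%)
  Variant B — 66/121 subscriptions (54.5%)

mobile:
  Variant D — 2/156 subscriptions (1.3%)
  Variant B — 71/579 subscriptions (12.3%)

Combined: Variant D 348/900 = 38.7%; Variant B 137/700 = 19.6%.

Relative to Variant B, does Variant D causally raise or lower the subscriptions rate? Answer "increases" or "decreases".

decreases

The device type-specific comparison favours Variant B throughout, but the pooled figures favour Variant D. The question is whether to condition on device type.
The imbalance in device type arose from how sessions were allocated, not from anything the variant did; and device type independently affects the outcome. The pooled gap is confounded — condition on device type.
Within each level — desktop: 46.5% vs 54.5%; mobile: 1.3% vs 12.3% — Variant B is higher every time.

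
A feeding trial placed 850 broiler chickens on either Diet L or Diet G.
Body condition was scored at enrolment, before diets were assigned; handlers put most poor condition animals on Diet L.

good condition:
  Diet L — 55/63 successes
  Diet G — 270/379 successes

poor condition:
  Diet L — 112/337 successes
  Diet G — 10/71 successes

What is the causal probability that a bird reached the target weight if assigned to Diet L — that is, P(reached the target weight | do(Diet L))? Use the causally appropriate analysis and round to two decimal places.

Diet L is higher inside every starting body condition stratum but Diet G is higher in aggregate. Whether to stratify depends on how starting body condition relates to the diet.
Here starting body condition is a common cause — it drives both which diet a case falls under and the outcome. The crude comparison mixes populations; the stratum-specific rates are the causally relevant ones.
Standardising Diet L to the population starting body condition mix: 0.520·55/63 + 0.480·112/337 = 0.613.

0.61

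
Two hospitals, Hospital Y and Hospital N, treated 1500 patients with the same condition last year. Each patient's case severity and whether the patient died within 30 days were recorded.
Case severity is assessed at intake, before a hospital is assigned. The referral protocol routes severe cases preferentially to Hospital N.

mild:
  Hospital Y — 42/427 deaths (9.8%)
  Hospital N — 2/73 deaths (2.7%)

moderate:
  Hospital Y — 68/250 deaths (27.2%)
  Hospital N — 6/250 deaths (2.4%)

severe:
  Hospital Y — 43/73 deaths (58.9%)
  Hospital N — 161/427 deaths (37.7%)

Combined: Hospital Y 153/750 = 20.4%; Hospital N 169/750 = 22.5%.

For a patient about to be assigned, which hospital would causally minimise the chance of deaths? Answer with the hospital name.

Hospital N is lower inside every case severity stratum but Hospital Y is lower in aggregate. Whether to stratify depends on how case severity relates to the hospital.
The imbalance in case severity arose from how patients were allocated, not from anything the hospital did; and case severity independently affects the outcome. The pooled gap is confounded — condition on case severity.
Within each level — mild: 9.8% vs 2.7%; moderate: 27.2% vs 2.4%; severe: 58.9% vs 37.7% — Hospital N is lower every time.

Hospital N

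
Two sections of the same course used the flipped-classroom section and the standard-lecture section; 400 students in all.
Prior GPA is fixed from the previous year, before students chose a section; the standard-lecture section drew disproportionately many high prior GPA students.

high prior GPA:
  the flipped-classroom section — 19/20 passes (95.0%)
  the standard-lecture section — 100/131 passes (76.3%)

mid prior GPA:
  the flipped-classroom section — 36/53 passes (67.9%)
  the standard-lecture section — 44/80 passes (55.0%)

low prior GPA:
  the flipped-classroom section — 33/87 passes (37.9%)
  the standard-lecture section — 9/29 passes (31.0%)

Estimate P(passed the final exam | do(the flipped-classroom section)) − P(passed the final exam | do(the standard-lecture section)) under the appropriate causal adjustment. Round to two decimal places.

Within every prior GPA band level the flipped-classroom section has the higher rate, yet pooled the standard-lecture section does — Simpson's reversal.
Prior GPA band satisfies the back-door criterion: it is not a descendant of the teaching method, and it blocks the spurious path from teaching method to outcome. Adjusting for it (i.e., using the within-prior GPA band rates) gives the causal effect.
Adjusting over the population distribution of prior GPA band: 0.378·(0.950−0.763) + 0.333·(0.679−0.550) + 0.290·(0.379−0.310) = +0.133.

+0.13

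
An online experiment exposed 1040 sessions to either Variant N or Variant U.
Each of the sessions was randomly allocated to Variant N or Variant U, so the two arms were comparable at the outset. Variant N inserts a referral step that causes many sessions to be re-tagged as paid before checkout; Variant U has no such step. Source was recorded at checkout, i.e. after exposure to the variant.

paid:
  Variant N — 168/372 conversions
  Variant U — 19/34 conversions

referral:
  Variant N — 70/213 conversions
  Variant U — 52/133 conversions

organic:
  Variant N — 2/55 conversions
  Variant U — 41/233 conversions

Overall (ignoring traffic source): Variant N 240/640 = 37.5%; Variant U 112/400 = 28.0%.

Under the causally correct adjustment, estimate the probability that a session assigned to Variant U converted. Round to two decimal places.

0.28

Within every traffic source level Variant U has the higher rate, yet pooled Variant N does — Simpson's reversal.
Traffic source is recorded after the variant and is itself shifted by it — it sits on the causal path from variant to outcome. Conditioning on a mediator would strip out part of the effect we want; the pooled comparison gives the total causal effect.
So P(outcome | do(Variant U)) is just the pooled rate for Variant U: 112/400 = 0.280.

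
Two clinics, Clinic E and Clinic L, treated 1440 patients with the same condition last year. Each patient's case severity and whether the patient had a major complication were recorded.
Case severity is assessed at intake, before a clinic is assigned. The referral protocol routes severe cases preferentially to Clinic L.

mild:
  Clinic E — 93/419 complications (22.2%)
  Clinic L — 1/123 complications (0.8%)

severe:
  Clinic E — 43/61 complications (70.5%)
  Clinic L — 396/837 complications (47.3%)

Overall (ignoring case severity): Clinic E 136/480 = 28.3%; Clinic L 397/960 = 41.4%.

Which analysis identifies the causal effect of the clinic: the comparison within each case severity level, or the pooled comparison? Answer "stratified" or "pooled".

stratified

Since case severity is a pre-existing factor (not a product of the clinic) and it affects the outcome on its own, it is a confounder. The stratified rates, not the pooled rate, identify the causal effect.
Within each level — mild: 22.2% vs 0.8%; severe: 70.5% vs 47.3% — Clinic L is lower every time.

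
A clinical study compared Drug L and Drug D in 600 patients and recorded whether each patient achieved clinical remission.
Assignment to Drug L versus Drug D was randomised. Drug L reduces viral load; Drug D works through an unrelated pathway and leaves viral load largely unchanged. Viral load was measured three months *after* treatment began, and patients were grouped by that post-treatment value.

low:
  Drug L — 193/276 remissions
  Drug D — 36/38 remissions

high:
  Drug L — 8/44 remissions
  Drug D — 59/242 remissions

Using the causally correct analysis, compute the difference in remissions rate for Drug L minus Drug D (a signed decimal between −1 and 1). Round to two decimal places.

+0.29

Within every viral load level Drug D has the higher rate, yet pooled Drug L does — Simpson's reversal.
Because the drug influences viral load, viral load is a post-treatment mediator, not a confounder. Stratifying on it would bias the estimate; the causal effect is the crude pooled difference.
The causal difference is the pooled difference: 0.628 − 0.339 = +0.289.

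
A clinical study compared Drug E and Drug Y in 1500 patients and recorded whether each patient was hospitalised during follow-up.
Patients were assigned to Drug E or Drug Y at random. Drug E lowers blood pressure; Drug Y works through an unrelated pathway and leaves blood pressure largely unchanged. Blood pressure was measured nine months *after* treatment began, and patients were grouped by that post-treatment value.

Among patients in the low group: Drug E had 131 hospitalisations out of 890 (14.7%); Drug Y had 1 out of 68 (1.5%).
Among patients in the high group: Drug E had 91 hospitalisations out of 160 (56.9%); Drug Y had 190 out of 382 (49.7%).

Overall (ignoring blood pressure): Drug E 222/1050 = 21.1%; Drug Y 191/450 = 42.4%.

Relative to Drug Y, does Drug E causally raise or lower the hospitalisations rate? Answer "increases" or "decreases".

decreases

The blood pressure-specific comparison favours Drug Y throughout, but the pooled figures favour Drug E. The question is whether to condition on blood pressure.
Blood pressure is downstream of the drug. One should not condition on a consequence of treatment, so the overall rates are the right comparison.
Pooled: Drug E 21.1% vs Drug Y 42.4%; Drug E is lower overall.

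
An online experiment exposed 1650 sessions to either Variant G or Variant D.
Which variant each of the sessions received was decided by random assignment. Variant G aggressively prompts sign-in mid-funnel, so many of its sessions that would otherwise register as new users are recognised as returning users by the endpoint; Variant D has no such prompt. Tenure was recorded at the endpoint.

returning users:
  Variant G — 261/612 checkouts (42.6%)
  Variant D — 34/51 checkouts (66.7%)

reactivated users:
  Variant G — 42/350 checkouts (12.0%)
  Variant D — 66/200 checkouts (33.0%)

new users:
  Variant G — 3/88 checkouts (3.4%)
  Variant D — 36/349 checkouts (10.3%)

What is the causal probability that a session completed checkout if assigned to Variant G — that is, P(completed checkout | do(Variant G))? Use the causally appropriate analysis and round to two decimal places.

0.29

The stratified and pooled comparisons disagree (Variant D wins within each user tenure; Variant G wins overall), so the answer turns on the causal role of user tenure.
User tenure here is a post-treatment variable shaped by the variant; conditioning on it would introduce bias rather than remove it. The overall comparison is the causal one.
So P(outcome | do(Variant G)) is just the pooled rate for Variant G: 306/1050 = 0.291.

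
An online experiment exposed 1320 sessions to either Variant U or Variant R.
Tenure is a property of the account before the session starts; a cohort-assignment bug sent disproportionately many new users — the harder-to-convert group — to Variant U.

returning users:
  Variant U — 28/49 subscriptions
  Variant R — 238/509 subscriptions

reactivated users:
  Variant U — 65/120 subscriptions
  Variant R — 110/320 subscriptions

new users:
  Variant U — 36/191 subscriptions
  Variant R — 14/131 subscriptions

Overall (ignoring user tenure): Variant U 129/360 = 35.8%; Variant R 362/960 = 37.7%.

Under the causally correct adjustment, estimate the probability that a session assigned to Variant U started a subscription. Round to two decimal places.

0.47

Within every user tenure level Variant U has the higher rate, yet pooled Variant R does — Simpson's reversal.
User tenure differs across variants for reasons unrelated to any effect of the variant itself, and it separately predicts the outcome — a classic confounder. We must compare within user tenure levels.
Standardising Variant U to the population user tenure mix: 0.423·28/49 + 0.333·65/120 + 0.244·36/191 = 0.468.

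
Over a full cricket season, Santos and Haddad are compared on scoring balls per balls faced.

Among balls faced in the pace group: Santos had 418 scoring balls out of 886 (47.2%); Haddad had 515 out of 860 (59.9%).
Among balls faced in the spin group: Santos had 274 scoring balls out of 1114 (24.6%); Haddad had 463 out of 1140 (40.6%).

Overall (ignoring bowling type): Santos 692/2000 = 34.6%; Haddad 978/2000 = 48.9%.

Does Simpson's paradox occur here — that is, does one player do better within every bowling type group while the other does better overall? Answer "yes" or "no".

Within each bowling type level (pace 47.2% vs 59.9%; spin 24.6% vs 40.6%), Haddad has the higher rate every time. Pooled: 34.6% vs 48.9% — Haddad has the higher rate overall. They agree.

no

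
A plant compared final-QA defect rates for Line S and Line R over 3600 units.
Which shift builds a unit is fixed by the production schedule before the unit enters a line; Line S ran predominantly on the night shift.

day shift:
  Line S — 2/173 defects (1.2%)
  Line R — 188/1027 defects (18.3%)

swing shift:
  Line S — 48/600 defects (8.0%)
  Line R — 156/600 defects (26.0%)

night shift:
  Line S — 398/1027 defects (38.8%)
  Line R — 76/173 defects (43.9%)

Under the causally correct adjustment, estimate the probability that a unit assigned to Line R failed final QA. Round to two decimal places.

Within every shift level Line S has the lower rate, yet pooled Line R does — Simpson's reversal.
Here shift is a common cause — it drives both which line a case falls under and the outcome. The crude comparison mixes populations; the stratum-specific rates are the causally relevant ones.
Standardising Line R to the population shift mix: 0.333·188/1027 + 0.333·156/600 + 0.333·76/173 = 0.294.

0.29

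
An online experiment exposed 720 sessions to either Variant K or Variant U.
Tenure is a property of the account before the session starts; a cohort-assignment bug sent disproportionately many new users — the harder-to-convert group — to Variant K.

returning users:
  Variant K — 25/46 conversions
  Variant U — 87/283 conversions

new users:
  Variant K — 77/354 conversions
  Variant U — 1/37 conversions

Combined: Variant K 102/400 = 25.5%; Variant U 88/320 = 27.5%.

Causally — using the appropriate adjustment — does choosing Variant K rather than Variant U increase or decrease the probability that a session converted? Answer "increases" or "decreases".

increases

The imbalance in user tenure arose from how sessions were allocated, not from anything the variant did; and user tenure independently affects the outcome. The pooled gap is confounded — condition on user tenure.
Within each level — returning users: 54.3% vs 30.7%; new users: 21.8% vs 2.7% — Variant K is higher every time.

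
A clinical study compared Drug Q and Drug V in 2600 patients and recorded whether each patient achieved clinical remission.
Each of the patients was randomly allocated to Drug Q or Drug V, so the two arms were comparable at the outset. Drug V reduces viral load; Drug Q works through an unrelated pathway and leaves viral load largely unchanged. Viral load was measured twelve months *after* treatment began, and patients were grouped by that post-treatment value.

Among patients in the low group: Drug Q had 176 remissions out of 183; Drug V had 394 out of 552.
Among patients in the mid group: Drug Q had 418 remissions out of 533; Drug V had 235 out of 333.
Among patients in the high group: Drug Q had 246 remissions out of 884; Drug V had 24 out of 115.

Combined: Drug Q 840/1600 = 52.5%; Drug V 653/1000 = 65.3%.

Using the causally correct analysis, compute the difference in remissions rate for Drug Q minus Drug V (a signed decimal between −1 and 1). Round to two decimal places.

-0.13

The viral load-specific comparison favours Drug Q throughout, but the pooled figures favour Drug V. The question is whether to condition on viral load.
Viral load is recorded after the drug and is itself shifted by it — it sits on the causal path from drug to outcome. Conditioning on a mediator would strip out part of the effect we want; the pooled comparison gives the total causal effect.
The causal difference is the pooled difference: 0.525 − 0.653 = -0.128.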